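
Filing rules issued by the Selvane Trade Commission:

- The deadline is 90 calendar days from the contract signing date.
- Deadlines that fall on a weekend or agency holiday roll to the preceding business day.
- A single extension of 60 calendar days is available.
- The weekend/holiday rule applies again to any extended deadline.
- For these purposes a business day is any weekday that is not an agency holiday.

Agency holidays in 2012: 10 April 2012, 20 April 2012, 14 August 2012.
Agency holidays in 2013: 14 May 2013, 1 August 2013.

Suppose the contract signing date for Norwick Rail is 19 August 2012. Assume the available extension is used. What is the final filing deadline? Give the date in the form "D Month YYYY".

From 19 August 2012, 90 calendar days later is 17 November 2012.
17 November 2012 falls on a Saturday. Rolling to the preceding business day gives 16 November 2012, a Friday.
The 60-calendar-day extension moves the deadline from 16 November 2012 to 15 January 2013.
15 January 2013 is a Tuesday and not a listed holiday, so it stands.
Final deadline: 15 January 2013.

15 January 2013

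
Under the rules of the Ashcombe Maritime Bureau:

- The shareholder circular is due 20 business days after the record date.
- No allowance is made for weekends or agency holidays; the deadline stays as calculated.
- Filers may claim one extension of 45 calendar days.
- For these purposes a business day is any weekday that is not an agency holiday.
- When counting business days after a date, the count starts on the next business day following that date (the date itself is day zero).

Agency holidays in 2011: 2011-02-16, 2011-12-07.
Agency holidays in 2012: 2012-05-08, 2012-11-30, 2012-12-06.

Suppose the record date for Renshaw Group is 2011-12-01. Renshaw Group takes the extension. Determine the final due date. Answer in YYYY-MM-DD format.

20 business days after 2011-12-01, excluding weekends and holidays, is 2011-12-30.
2011-12-30 is a Friday; no weekend or holiday adjustment applies.
Add the 45 calendar-day extension to 2011-12-30: 2012-02-13.
2012-02-13 is a Monday; no weekend or holiday adjustment applies.
So the filing is due 2012-02-13.

2012-02-13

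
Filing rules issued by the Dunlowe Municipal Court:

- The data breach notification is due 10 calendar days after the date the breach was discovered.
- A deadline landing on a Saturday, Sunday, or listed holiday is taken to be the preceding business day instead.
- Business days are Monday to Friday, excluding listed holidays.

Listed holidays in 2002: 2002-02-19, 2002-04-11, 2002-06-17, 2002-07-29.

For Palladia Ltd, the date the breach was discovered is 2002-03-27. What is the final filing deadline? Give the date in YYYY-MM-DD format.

10 calendar days after 2002-03-27 is 2002-04-06.
Because 2002-04-06 is a Saturday, the deadline becomes 2002-04-05 (Friday).
So the filing is due 2002-04-05.

2002-04-05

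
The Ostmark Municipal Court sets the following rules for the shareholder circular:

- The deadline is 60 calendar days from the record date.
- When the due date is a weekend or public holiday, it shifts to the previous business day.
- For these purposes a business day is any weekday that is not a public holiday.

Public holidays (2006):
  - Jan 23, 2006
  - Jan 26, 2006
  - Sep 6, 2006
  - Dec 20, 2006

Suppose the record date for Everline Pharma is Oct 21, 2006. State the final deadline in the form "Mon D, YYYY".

Adding 60 calendar days to Oct 21, 2006 gives Dec 20, 2006.
Dec 20, 2006 is a listed holiday; the preceding business day is Dec 19, 2006 (Tuesday).
Deadline: Dec 19, 2006.

Dec 19, 2006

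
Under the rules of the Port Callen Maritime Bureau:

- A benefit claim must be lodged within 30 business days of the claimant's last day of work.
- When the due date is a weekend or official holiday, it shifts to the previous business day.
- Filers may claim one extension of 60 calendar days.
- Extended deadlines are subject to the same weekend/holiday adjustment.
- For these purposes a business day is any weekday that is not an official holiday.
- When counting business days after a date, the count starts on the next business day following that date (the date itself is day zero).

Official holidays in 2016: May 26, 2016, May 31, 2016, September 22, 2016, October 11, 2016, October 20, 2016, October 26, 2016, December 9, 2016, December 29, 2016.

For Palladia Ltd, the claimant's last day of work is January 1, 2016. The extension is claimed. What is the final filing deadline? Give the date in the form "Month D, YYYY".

Starting the day after January 1, 2016 and counting 30 business days lands on February 12, 2016.
February 12, 2016 is a Friday and not a listed holiday, so it stands.
Applying the 60-calendar-day extension: February 12, 2016 + 60 days = April 12, 2016.
Since April 12, 2016 is a Tuesday and not a holiday, the date is unchanged.
Deadline: April 12, 2016.

April 12, 2016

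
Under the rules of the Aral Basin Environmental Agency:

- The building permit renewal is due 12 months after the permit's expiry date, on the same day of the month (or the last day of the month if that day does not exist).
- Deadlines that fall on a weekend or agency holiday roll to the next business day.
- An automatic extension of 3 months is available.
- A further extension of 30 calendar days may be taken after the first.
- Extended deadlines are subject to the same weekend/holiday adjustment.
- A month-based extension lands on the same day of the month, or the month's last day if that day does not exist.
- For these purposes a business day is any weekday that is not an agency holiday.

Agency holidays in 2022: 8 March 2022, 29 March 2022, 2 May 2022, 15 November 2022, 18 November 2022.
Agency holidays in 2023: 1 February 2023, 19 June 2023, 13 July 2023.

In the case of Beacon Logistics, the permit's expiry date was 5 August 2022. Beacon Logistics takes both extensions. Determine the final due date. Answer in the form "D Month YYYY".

7 December 2023

12 months after 5 August 2022, on the same day of the month, is 5 August 2023.
5 August 2023 is a Saturday, so it moves to the next business day, 7 August 2023 (Monday).
The 3 months extension carries 7 August 2023 to 7 November 2023.
7 November 2023 is a Tuesday and not a listed holiday, so it stands.
With the 30-day extension, 7 November 2023 becomes 7 December 2023.
7 December 2023 (Thursday) is already a business day.
So the filing is due 7 December 2023.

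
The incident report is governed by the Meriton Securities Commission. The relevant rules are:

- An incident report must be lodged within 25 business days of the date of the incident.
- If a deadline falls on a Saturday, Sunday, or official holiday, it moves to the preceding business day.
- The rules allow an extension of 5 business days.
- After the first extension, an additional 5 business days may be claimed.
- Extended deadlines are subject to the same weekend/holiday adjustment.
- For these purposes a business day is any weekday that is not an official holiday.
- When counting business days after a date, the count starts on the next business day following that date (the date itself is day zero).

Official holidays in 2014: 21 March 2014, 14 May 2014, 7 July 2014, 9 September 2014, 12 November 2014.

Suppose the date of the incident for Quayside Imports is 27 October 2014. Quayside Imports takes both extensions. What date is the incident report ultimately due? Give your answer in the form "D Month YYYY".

16 December 2014

25 business days after 27 October 2014, excluding weekends and holidays, is 2 December 2014.
Since 2 December 2014 is a Tuesday and not a holiday, the date is unchanged.
Counting 5 further business days from 2 December 2014 reaches 9 December 2014.
9 December 2014 falls on a Tuesday, which is a business day, so no adjustment is needed.
Counting 5 further business days from 9 December 2014 reaches 16 December 2014.
16 December 2014 is a Tuesday and not a listed holiday, so it stands.
The final due date is 16 December 2014.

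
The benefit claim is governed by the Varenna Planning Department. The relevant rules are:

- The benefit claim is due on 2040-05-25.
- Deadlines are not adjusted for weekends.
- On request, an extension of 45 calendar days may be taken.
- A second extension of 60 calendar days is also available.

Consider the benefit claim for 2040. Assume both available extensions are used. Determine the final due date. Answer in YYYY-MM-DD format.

2040-09-07

The stated deadline is 2040-05-25.
2040-05-25 is a Friday; no weekend or holiday adjustment applies.
The 45-calendar-day extension moves the deadline from 2040-05-25 to 2040-07-09.
2040-07-09 falls on a Monday. The rules make no weekend/holiday allowance, so it remains 2040-07-09.
Add the 60 calendar-day extension to 2040-07-09: 2040-09-07.
2040-09-07 is a Friday; no weekend or holiday adjustment applies.
The final due date is 2040-09-07.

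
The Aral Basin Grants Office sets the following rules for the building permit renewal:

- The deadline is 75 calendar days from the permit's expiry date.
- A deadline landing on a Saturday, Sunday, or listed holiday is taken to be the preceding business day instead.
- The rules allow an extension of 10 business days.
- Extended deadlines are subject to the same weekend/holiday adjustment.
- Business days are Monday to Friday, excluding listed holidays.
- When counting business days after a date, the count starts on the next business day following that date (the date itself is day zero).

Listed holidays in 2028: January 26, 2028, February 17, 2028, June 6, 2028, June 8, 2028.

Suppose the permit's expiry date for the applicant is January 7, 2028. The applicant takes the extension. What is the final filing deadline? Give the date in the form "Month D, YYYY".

75 calendar days after January 7, 2028 is March 22, 2028.
Since March 22, 2028 is a Wednesday and not a holiday, the date is unchanged.
Counting 10 further business days from March 22, 2028 reaches April 5, 2028.
April 5, 2028 (Wednesday) is already a business day.
Final deadline: April 5, 2028.

April 5, 2028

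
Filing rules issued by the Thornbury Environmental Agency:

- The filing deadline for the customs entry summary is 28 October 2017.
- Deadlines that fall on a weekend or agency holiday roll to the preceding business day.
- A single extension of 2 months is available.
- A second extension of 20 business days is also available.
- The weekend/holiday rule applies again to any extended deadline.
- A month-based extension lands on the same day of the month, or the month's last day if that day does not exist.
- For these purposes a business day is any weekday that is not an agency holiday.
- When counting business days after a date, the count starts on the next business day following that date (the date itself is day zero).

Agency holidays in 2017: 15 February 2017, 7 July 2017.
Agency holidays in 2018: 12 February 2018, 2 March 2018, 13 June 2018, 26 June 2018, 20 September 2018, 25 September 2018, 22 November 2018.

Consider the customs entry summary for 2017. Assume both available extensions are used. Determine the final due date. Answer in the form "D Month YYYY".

24 January 2018

The stated deadline is 28 October 2017.
28 October 2017 is a Saturday; the preceding business day is 27 October 2017 (Friday).
Applying the 2 months extension: 2 months after 27 October 2017 is 27 December 2017.
27 December 2017 is a Wednesday and not a listed holiday, so it stands.
Applying the 20-business-day extension: 20 business days after 27 December 2017 is 24 January 2018.
Since 24 January 2018 is a Wednesday and not a holiday, the date is unchanged.
Deadline: 24 January 2018.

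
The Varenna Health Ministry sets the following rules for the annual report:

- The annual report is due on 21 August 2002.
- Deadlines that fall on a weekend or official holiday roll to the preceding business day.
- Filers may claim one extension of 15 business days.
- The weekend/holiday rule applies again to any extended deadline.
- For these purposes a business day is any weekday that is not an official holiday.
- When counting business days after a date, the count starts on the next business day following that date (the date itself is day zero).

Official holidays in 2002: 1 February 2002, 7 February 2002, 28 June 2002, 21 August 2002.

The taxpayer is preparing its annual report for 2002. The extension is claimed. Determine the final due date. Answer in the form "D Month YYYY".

11 September 2002

The statutory due date is 21 August 2002.
21 August 2002 is a listed holiday; the preceding business day is 20 August 2002 (Tuesday).
Applying the 15-business-day extension: 15 business days after 20 August 2002 is 11 September 2002.
11 September 2002 (Wednesday) is already a business day.
Deadline: 11 September 2002.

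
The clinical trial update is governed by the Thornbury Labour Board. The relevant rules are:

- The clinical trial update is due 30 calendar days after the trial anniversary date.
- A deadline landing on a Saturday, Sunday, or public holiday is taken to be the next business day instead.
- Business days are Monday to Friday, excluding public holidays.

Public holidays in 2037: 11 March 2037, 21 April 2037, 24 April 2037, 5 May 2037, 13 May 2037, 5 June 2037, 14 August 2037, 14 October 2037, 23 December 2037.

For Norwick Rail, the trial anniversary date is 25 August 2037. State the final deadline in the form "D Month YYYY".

24 September 2037

Trigger date 25 August 2037 + 30 calendar days = 24 September 2037.
24 September 2037 is a Thursday and not a listed holiday, so it stands.
Deadline: 24 September 2037.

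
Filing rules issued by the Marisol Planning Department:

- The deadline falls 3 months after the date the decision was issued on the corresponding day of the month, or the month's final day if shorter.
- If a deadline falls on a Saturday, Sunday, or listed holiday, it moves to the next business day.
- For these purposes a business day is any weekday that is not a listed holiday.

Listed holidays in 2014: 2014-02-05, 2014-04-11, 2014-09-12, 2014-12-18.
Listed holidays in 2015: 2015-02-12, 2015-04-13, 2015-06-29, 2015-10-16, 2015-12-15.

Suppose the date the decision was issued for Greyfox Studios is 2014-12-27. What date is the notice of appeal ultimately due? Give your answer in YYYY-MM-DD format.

3 months after 2014-12-27, on the same day of the month, is 2015-03-27.
Since 2015-03-27 is a Friday and not a holiday, the date is unchanged.
Deadline: 2015-03-27.

2015-03-27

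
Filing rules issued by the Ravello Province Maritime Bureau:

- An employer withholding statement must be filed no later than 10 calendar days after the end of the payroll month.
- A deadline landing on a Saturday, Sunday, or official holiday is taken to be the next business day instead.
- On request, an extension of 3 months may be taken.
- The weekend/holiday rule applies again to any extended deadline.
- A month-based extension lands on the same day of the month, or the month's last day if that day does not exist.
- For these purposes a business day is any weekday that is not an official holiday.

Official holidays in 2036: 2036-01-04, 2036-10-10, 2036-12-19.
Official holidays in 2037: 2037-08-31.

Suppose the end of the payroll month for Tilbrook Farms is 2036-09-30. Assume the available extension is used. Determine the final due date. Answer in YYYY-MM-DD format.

2037-01-13

10 calendar days after 2036-09-30 is 2036-10-10.
Because 2036-10-10 is a listed holiday, the deadline becomes 2036-10-13 (Monday).
Applying the 3 months extension: 3 months after 2036-10-13 is 2037-01-13.
2037-01-13 is a Tuesday and not a listed holiday, so it stands.
Final deadline: 2037-01-13.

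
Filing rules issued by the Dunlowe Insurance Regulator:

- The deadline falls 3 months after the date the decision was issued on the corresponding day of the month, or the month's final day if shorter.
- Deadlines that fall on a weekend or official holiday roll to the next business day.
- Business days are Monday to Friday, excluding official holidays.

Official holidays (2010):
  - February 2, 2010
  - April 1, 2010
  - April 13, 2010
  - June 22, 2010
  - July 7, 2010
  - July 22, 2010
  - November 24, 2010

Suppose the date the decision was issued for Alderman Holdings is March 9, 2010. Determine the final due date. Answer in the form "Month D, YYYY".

Moving 3 months forward from March 9, 2010 on the corresponding day gives June 9, 2010.
June 9, 2010 is a Wednesday and not a listed holiday, so it stands.
The final due date is June 9, 2010.

June 9, 2010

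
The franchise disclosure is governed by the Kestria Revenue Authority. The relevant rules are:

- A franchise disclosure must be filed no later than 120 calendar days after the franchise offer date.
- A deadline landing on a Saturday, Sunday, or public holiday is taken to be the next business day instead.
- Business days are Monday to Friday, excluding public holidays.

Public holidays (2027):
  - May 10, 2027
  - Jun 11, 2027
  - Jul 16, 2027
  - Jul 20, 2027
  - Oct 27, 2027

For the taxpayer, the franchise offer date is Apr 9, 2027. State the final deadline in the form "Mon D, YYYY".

Adding 120 calendar days to Apr 9, 2027 gives Aug 7, 2027.
Aug 7, 2027 is a Saturday, so it moves to the next business day, Aug 9, 2027 (Monday).
Final deadline: Aug 9, 2027.

Aug 9, 2027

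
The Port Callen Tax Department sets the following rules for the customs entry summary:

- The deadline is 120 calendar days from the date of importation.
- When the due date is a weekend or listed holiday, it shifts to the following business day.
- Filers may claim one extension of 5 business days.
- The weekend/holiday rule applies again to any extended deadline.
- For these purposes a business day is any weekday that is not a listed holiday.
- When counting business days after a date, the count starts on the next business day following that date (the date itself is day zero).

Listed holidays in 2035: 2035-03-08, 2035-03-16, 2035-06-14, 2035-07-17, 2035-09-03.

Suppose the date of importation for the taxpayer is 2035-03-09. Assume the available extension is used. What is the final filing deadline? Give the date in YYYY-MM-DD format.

2035-07-16

Trigger date 2035-03-09 + 120 calendar days = 2035-07-07.
2035-07-07 is a Saturday; the next business day is 2035-07-09 (Monday).
Counting 5 further business days from 2035-07-09 reaches 2035-07-16.
2035-07-16 (Monday) is already a business day.
So the filing is due 2035-07-16.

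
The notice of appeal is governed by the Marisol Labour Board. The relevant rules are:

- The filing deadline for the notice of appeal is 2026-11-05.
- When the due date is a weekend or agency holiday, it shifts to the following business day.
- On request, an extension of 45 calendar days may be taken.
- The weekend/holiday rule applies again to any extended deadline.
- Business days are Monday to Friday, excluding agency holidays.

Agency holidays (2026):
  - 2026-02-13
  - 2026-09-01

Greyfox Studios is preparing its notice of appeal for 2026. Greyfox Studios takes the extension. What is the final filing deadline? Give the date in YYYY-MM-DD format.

The stated deadline is 2026-11-05.
Since 2026-11-05 is a Thursday and not a holiday, the date is unchanged.
Add the 45 calendar-day extension to 2026-11-05: 2026-12-20.
2026-12-20 falls on a Sunday. Rolling to the next business day gives 2026-12-21, a Monday.
The final due date is 2026-12-21.

2026-12-21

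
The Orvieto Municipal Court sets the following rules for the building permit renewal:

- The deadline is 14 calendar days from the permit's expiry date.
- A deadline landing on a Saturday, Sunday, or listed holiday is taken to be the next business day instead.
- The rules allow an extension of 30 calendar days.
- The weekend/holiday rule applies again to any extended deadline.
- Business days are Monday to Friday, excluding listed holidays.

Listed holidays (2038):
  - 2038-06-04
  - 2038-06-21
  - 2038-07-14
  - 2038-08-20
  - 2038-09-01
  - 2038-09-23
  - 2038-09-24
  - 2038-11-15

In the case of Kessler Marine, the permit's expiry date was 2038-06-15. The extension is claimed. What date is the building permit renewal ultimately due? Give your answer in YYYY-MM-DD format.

2038-07-29

From 2038-06-15, 14 calendar days later is 2038-06-29.
2038-06-29 (Tuesday) is already a business day.
With the 30-day extension, 2038-06-29 becomes 2038-07-29.
Since 2038-07-29 is a Thursday and not a holiday, the date is unchanged.
So the filing is due 2038-07-29.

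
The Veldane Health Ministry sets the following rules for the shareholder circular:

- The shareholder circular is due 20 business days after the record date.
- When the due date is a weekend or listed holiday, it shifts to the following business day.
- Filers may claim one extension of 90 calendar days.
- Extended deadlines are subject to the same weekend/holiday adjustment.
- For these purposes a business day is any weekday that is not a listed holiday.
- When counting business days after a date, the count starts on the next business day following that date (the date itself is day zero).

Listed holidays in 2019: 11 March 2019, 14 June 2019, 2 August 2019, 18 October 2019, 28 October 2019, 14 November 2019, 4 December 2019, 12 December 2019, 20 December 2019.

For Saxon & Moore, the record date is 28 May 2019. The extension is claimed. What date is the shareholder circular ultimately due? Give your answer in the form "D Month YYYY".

Counting 20 business days after 28 May 2019 (skipping weekends and listed holidays) reaches 26 June 2019.
26 June 2019 (Wednesday) is already a business day.
Add the 90 calendar-day extension to 26 June 2019: 24 September 2019.
Since 24 September 2019 is a Tuesday and not a holiday, the date is unchanged.
The final due date is 24 September 2019.

24 September 2019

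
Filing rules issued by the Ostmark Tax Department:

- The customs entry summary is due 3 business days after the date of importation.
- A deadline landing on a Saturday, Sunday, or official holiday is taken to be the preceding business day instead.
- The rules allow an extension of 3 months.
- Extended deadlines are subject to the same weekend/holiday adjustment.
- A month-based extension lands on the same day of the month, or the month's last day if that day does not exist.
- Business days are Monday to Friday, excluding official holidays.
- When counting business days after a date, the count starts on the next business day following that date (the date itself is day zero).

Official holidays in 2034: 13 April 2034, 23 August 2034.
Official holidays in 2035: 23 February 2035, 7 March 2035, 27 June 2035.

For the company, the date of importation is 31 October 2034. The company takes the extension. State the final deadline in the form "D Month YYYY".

Counting 3 business days after 31 October 2034 (skipping weekends and listed holidays) reaches 3 November 2034.
Since 3 November 2034 is a Friday and not a holiday, the date is unchanged.
The 3 months extension carries 3 November 2034 to 3 February 2035.
3 February 2035 falls on a Saturday. Rolling to the preceding business day gives 2 February 2035, a Friday.
So the filing is due 2 February 2035.

2 February 2035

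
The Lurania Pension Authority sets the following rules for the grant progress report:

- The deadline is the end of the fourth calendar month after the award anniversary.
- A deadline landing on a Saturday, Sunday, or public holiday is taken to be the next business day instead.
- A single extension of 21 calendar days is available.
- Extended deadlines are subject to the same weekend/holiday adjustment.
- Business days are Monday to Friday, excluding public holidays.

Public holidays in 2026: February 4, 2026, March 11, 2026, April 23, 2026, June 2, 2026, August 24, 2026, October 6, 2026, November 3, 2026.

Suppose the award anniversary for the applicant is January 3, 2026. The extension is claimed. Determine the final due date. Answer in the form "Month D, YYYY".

June 22, 2026

4 months after January 3, 2026 falls in May 2026; the last day of that month is May 31, 2026.
May 31, 2026 is a Sunday, so it moves to the next business day, June 1, 2026 (Monday).
Applying the 21-calendar-day extension: June 1, 2026 + 21 days = June 22, 2026.
Since June 22, 2026 is a Monday and not a holiday, the date is unchanged.
Deadline: June 22, 2026.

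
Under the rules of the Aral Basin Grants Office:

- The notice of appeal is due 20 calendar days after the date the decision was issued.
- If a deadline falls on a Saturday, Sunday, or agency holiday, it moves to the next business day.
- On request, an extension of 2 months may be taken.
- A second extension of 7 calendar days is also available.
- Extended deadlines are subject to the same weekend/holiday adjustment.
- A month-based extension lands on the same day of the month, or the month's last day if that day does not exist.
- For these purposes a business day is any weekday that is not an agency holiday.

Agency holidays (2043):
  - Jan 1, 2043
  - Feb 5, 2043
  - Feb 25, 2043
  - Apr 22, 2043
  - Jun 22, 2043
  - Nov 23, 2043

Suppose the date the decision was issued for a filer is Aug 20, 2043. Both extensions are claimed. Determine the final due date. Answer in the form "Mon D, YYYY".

From Aug 20, 2043, 20 calendar days later is Sep 9, 2043.
Sep 9, 2043 is a Wednesday and not a listed holiday, so it stands.
The 2 months extension carries Sep 9, 2043 to Nov 9, 2043.
Since Nov 9, 2043 is a Monday and not a holiday, the date is unchanged.
Add the 7 calendar-day extension to Nov 9, 2043: Nov 16, 2043.
Since Nov 16, 2043 is a Monday and not a holiday, the date is unchanged.
So the filing is due Nov 16, 2043.

Nov 16, 2043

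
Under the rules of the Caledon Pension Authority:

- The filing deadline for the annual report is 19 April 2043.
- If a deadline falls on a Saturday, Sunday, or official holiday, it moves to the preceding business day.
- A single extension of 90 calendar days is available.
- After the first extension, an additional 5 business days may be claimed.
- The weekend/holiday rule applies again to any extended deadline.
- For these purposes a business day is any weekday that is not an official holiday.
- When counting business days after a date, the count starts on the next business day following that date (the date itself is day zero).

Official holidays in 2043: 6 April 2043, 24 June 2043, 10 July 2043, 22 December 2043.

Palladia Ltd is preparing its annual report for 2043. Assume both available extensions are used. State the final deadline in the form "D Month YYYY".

Start from the fixed due date, 19 April 2043.
Because 19 April 2043 is a Sunday, the deadline becomes 17 April 2043 (Friday).
Applying the 90-calendar-day extension: 17 April 2043 + 90 days = 16 July 2043.
16 July 2043 falls on a Thursday, which is a business day, so no adjustment is needed.
Counting 5 further business days from 16 July 2043 reaches 23 July 2043.
Since 23 July 2043 is a Thursday and not a holiday, the date is unchanged.
Final deadline: 23 July 2043.

23 July 2043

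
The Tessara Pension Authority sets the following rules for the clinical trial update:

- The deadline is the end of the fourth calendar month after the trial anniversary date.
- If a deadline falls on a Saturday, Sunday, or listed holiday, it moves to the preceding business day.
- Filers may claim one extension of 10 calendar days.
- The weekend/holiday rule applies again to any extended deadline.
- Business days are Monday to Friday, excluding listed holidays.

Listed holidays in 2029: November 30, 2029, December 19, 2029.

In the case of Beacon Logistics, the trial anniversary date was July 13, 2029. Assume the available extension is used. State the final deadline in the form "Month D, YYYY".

December 7, 2029

4 months after July 13, 2029 falls in November 2029; the last day of that month is November 30, 2029.
Because November 30, 2029 is a listed holiday, the deadline becomes November 29, 2029 (Thursday).
The 10-calendar-day extension moves the deadline from November 29, 2029 to December 9, 2029.
December 9, 2029 is a Sunday, so it moves to the preceding business day, December 7, 2029 (Friday).
Final deadline: December 7, 2029.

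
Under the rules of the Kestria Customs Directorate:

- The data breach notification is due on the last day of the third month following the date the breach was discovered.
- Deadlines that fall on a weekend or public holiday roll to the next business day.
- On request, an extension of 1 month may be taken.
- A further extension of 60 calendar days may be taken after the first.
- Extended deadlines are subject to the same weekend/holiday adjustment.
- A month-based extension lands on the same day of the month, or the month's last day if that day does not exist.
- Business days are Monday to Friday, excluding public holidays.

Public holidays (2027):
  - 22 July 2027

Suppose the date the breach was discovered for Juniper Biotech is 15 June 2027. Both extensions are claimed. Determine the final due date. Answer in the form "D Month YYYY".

31 December 2027

3 months after 15 June 2027 is September 2027; that month ends on 30 September 2027.
Since 30 September 2027 is a Thursday and not a holiday, the date is unchanged.
Applying the 1 month extension: 1 month after 30 September 2027 is 30 October 2027.
30 October 2027 is a Saturday; the next business day is 1 November 2027 (Monday).
The 60-calendar-day extension moves the deadline from 1 November 2027 to 31 December 2027.
31 December 2027 falls on a Friday, which is a business day, so no adjustment is needed.
Final deadline: 31 December 2027.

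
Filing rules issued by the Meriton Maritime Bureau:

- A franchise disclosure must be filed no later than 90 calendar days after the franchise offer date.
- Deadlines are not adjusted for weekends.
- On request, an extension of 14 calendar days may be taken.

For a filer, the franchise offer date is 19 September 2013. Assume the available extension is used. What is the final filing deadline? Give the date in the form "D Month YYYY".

1 January 2014

Adding 90 calendar days to 19 September 2013 gives 18 December 2013.
No adjustment is made for weekends or holidays, so 18 December 2013 stands.
The 14-calendar-day extension moves the deadline from 18 December 2013 to 1 January 2014.
1 January 2014 falls on a Wednesday. The rules make no weekend/holiday allowance, so it remains 1 January 2014.
The final due date is 1 January 2014.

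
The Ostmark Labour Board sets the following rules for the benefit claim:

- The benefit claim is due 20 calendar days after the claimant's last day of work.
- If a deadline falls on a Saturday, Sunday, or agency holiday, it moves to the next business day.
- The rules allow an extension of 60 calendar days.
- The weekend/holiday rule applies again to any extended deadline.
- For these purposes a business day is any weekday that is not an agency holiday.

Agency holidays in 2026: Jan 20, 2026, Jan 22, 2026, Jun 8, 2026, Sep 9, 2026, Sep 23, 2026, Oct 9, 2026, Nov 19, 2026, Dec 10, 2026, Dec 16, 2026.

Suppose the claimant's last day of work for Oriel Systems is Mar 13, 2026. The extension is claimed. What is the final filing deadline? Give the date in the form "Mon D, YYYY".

Jun 1, 2026

20 calendar days after Mar 13, 2026 is Apr 2, 2026.
Apr 2, 2026 (Thursday) is already a business day.
Applying the 60-calendar-day extension: Apr 2, 2026 + 60 days = Jun 1, 2026.
Since Jun 1, 2026 is a Monday and not a holiday, the date is unchanged.
Deadline: Jun 1, 2026.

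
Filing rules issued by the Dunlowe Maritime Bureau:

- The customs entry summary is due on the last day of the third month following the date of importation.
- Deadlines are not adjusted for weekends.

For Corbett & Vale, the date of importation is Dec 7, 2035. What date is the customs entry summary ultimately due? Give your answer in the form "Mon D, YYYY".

Mar 31, 2036

3 months after Dec 7, 2035 is March 2036; that month ends on Mar 31, 2036.
Mar 31, 2036 is a Monday; no weekend or holiday adjustment applies.
So the filing is due Mar 31, 2036.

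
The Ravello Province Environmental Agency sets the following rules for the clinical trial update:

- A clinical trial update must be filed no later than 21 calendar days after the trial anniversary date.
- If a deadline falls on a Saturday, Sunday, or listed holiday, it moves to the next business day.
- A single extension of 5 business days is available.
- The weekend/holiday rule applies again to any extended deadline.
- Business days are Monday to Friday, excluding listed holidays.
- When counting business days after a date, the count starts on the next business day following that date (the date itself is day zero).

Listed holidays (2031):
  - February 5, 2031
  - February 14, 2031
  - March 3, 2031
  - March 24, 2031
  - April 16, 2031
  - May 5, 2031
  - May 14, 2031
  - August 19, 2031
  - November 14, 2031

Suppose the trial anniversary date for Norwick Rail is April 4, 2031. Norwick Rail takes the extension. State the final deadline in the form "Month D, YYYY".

May 2, 2031

21 calendar days after April 4, 2031 is April 25, 2031.
Since April 25, 2031 is a Friday and not a holiday, the date is unchanged.
Applying the 5-business-day extension: 5 business days after April 25, 2031 is May 2, 2031.
May 2, 2031 is a Friday and not a listed holiday, so it stands.
The final due date is May 2, 2031.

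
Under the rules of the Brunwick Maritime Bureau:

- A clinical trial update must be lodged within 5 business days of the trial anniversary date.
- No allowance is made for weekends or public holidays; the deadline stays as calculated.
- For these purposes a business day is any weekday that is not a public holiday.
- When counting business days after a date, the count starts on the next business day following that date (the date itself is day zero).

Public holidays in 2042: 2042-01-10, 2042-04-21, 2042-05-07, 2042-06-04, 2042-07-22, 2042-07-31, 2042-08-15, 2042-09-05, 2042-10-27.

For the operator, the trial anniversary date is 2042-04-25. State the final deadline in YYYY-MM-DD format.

Counting 5 business days after 2042-04-25 (skipping weekends and listed holidays) reaches 2042-05-02.
No adjustment is made for weekends or holidays, so 2042-05-02 stands.
The final due date is 2042-05-02.

2042-05-02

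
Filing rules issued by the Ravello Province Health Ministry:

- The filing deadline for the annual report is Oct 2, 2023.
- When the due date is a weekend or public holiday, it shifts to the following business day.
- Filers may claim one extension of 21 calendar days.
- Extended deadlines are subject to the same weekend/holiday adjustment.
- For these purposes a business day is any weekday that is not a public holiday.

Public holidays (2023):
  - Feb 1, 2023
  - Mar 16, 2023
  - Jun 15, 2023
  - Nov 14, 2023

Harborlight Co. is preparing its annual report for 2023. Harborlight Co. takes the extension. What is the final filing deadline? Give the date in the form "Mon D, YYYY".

The statutory due date is Oct 2, 2023.
Since Oct 2, 2023 is a Monday and not a holiday, the date is unchanged.
The 21-calendar-day extension moves the deadline from Oct 2, 2023 to Oct 23, 2023.
Oct 23, 2023 (Monday) is already a business day.
Final deadline: Oct 23, 2023.

Oct 23, 2023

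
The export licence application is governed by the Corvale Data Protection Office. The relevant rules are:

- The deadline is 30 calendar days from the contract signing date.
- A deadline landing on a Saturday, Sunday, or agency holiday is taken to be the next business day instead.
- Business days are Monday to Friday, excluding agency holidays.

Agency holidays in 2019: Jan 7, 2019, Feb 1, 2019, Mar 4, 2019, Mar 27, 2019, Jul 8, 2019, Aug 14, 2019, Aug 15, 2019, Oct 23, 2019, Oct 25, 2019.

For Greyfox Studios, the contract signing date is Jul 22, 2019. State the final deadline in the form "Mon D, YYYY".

Aug 21, 2019

30 calendar days after Jul 22, 2019 is Aug 21, 2019.
Aug 21, 2019 falls on a Wednesday, which is a business day, so no adjustment is needed.
So the filing is due Aug 21, 2019.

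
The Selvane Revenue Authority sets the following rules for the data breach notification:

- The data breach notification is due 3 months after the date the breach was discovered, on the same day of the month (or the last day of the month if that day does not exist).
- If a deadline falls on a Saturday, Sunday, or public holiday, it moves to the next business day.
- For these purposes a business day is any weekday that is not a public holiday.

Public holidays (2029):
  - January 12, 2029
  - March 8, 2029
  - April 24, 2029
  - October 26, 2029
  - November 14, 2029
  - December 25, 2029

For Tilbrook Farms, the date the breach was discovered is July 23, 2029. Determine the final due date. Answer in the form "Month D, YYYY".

Moving 3 months forward from July 23, 2029 on the corresponding day gives October 23, 2029.
October 23, 2029 falls on a Tuesday, which is a business day, so no adjustment is needed.
Final deadline: October 23, 2029.

October 23, 2029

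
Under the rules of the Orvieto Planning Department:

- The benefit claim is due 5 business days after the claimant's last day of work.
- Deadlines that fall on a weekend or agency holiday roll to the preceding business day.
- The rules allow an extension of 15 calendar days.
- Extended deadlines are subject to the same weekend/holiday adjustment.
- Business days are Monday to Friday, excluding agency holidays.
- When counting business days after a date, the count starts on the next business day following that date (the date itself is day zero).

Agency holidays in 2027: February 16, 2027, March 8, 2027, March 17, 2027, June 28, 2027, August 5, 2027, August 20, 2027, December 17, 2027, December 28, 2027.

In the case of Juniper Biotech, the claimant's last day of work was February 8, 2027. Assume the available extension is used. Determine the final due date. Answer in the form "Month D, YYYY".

March 2, 2027

Counting 5 business days after February 8, 2027 (skipping weekends and listed holidays) reaches February 15, 2027.
February 15, 2027 falls on a Monday, which is a business day, so no adjustment is needed.
With the 15-day extension, February 15, 2027 becomes March 2, 2027.
Since March 2, 2027 is a Tuesday and not a holiday, the date is unchanged.
The final due date is March 2, 2027.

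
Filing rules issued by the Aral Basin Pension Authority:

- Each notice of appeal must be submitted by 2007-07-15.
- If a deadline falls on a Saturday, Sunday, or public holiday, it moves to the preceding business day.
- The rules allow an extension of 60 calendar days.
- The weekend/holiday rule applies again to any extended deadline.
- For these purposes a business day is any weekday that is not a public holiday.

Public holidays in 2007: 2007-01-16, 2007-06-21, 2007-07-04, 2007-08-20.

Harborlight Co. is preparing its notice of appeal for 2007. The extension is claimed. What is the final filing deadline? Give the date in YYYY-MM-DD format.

The statutory due date is 2007-07-15.
Because 2007-07-15 is a Sunday, the deadline becomes 2007-07-13 (Friday).
With the 60-day extension, 2007-07-13 becomes 2007-09-11.
Since 2007-09-11 is a Tuesday and not a holiday, the date is unchanged.
Final deadline: 2007-09-11.

2007-09-11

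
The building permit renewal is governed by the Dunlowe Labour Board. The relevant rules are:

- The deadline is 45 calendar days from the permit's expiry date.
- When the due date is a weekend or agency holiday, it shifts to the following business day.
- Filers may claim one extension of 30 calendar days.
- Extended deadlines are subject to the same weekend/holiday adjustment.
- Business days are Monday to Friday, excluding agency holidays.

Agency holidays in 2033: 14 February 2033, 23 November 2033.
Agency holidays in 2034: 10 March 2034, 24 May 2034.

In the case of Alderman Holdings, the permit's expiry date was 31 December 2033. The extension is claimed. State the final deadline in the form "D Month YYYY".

From 31 December 2033, 45 calendar days later is 14 February 2034.
14 February 2034 is a Tuesday and not a listed holiday, so it stands.
With the 30-day extension, 14 February 2034 becomes 16 March 2034.
16 March 2034 (Thursday) is already a business day.
The final due date is 16 March 2034.

16 March 2034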